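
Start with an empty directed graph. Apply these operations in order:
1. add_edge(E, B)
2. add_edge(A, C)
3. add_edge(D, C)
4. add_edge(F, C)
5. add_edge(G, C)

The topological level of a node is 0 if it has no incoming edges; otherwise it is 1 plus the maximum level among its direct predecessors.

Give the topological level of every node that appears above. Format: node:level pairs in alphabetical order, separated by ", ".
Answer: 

Op 1: add_edge(E, B). Edges now: 1
Op 2: add_edge(A, C). Edges now: 2
Op 3: add_edge(D, C). Edges now: 3
Op 4: add_edge(F, C). Edges now: 4
Op 5: add_edge(G, C). Edges now: 5
Compute levels (Kahn BFS):
  sources (in-degree 0): A, D, E, F, G
  process A: level=0
    A->C: in-degree(C)=3, level(C)>=1
  process D: level=0
    D->C: in-degree(C)=2, level(C)>=1
  process E: level=0
    E->B: in-degree(B)=0, level(B)=1, enqueue
  process F: level=0
    F->C: in-degree(C)=1, level(C)>=1
  process G: level=0
    G->C: in-degree(C)=0, level(C)=1, enqueue
  process B: level=1
  process C: level=1
All levels: A:0, B:1, C:1, D:0, E:0, F:0, G:0

Answer: A:0, B:1, C:1, D:0, E:0, F:0, G:0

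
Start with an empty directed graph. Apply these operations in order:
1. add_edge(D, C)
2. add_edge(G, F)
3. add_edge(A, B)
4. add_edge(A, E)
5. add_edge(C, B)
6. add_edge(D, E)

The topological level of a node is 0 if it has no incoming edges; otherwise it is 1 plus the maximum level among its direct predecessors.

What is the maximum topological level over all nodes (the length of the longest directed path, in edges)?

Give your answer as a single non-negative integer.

Op 1: add_edge(D, C). Edges now: 1
Op 2: add_edge(G, F). Edges now: 2
Op 3: add_edge(A, B). Edges now: 3
Op 4: add_edge(A, E). Edges now: 4
Op 5: add_edge(C, B). Edges now: 5
Op 6: add_edge(D, E). Edges now: 6
Compute levels (Kahn BFS):
  sources (in-degree 0): A, D, G
  process A: level=0
    A->B: in-degree(B)=1, level(B)>=1
    A->E: in-degree(E)=1, level(E)>=1
  process D: level=0
    D->C: in-degree(C)=0, level(C)=1, enqueue
    D->E: in-degree(E)=0, level(E)=1, enqueue
  process G: level=0
    G->F: in-degree(F)=0, level(F)=1, enqueue
  process C: level=1
    C->B: in-degree(B)=0, level(B)=2, enqueue
  process E: level=1
  process F: level=1
  process B: level=2
All levels: A:0, B:2, C:1, D:0, E:1, F:1, G:0
max level = 2

Answer: 2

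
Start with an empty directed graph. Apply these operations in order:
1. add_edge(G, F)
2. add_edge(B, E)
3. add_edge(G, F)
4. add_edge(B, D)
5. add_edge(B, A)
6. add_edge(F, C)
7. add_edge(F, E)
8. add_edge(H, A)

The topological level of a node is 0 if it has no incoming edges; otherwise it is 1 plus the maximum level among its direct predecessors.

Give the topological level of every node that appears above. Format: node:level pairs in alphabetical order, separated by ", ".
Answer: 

Op 1: add_edge(G, F). Edges now: 1
Op 2: add_edge(B, E). Edges now: 2
Op 3: add_edge(G, F) (duplicate, no change). Edges now: 2
Op 4: add_edge(B, D). Edges now: 3
Op 5: add_edge(B, A). Edges now: 4
Op 6: add_edge(F, C). Edges now: 5
Op 7: add_edge(F, E). Edges now: 6
Op 8: add_edge(H, A). Edges now: 7
Compute levels (Kahn BFS):
  sources (in-degree 0): B, G, H
  process B: level=0
    B->A: in-degree(A)=1, level(A)>=1
    B->D: in-degree(D)=0, level(D)=1, enqueue
    B->E: in-degree(E)=1, level(E)>=1
  process G: level=0
    G->F: in-degree(F)=0, level(F)=1, enqueue
  process H: level=0
    H->A: in-degree(A)=0, level(A)=1, enqueue
  process D: level=1
  process F: level=1
    F->C: in-degree(C)=0, level(C)=2, enqueue
    F->E: in-degree(E)=0, level(E)=2, enqueue
  process A: level=1
  process C: level=2
  process E: level=2
All levels: A:1, B:0, C:2, D:1, E:2, F:1, G:0, H:0

Answer: A:1, B:0, C:2, D:1, E:2, F:1, G:0, H:0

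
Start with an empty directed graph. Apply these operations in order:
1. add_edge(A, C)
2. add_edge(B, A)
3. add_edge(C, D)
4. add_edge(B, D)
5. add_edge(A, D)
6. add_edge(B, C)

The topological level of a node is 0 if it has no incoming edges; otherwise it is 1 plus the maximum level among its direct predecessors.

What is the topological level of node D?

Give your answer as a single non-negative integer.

Answer: 3

Derivation:
Op 1: add_edge(A, C). Edges now: 1
Op 2: add_edge(B, A). Edges now: 2
Op 3: add_edge(C, D). Edges now: 3
Op 4: add_edge(B, D). Edges now: 4
Op 5: add_edge(A, D). Edges now: 5
Op 6: add_edge(B, C). Edges now: 6
Compute levels (Kahn BFS):
  sources (in-degree 0): B
  process B: level=0
    B->A: in-degree(A)=0, level(A)=1, enqueue
    B->C: in-degree(C)=1, level(C)>=1
    B->D: in-degree(D)=2, level(D)>=1
  process A: level=1
    A->C: in-degree(C)=0, level(C)=2, enqueue
    A->D: in-degree(D)=1, level(D)>=2
  process C: level=2
    C->D: in-degree(D)=0, level(D)=3, enqueue
  process D: level=3
All levels: A:1, B:0, C:2, D:3
level(D) = 3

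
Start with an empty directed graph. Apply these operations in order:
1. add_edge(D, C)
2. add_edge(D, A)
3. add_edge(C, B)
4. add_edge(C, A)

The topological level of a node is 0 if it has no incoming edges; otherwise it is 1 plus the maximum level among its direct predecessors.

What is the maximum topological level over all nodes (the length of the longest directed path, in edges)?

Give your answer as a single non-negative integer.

Op 1: add_edge(D, C). Edges now: 1
Op 2: add_edge(D, A). Edges now: 2
Op 3: add_edge(C, B). Edges now: 3
Op 4: add_edge(C, A). Edges now: 4
Compute levels (Kahn BFS):
  sources (in-degree 0): D
  process D: level=0
    D->A: in-degree(A)=1, level(A)>=1
    D->C: in-degree(C)=0, level(C)=1, enqueue
  process C: level=1
    C->A: in-degree(A)=0, level(A)=2, enqueue
    C->B: in-degree(B)=0, level(B)=2, enqueue
  process A: level=2
  process B: level=2
All levels: A:2, B:2, C:1, D:0
max level = 2

Answer: 2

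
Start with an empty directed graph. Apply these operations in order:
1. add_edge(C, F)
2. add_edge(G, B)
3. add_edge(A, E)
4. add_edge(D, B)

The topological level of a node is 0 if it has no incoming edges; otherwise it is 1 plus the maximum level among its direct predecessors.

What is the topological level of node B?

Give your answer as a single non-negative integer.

Op 1: add_edge(C, F). Edges now: 1
Op 2: add_edge(G, B). Edges now: 2
Op 3: add_edge(A, E). Edges now: 3
Op 4: add_edge(D, B). Edges now: 4
Compute levels (Kahn BFS):
  sources (in-degree 0): A, C, D, G
  process A: level=0
    A->E: in-degree(E)=0, level(E)=1, enqueue
  process C: level=0
    C->F: in-degree(F)=0, level(F)=1, enqueue
  process D: level=0
    D->B: in-degree(B)=1, level(B)>=1
  process G: level=0
    G->B: in-degree(B)=0, level(B)=1, enqueue
  process E: level=1
  process F: level=1
  process B: level=1
All levels: A:0, B:1, C:0, D:0, E:1, F:1, G:0
level(B) = 1

Answer: 1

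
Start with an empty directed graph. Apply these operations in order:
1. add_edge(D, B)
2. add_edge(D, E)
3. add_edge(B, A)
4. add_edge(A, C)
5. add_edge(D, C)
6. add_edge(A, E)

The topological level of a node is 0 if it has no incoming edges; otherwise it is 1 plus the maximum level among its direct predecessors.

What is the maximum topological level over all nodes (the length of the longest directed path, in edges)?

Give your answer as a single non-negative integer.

Op 1: add_edge(D, B). Edges now: 1
Op 2: add_edge(D, E). Edges now: 2
Op 3: add_edge(B, A). Edges now: 3
Op 4: add_edge(A, C). Edges now: 4
Op 5: add_edge(D, C). Edges now: 5
Op 6: add_edge(A, E). Edges now: 6
Compute levels (Kahn BFS):
  sources (in-degree 0): D
  process D: level=0
    D->B: in-degree(B)=0, level(B)=1, enqueue
    D->C: in-degree(C)=1, level(C)>=1
    D->E: in-degree(E)=1, level(E)>=1
  process B: level=1
    B->A: in-degree(A)=0, level(A)=2, enqueue
  process A: level=2
    A->C: in-degree(C)=0, level(C)=3, enqueue
    A->E: in-degree(E)=0, level(E)=3, enqueue
  process C: level=3
  process E: level=3
All levels: A:2, B:1, C:3, D:0, E:3
max level = 3

Answer: 3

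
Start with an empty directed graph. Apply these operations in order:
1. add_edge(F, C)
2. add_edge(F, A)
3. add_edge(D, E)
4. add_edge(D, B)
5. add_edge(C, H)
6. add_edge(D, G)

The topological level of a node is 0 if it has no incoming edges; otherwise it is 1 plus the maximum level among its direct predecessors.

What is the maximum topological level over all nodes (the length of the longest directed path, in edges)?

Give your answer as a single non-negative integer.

Answer: 2

Derivation:
Op 1: add_edge(F, C). Edges now: 1
Op 2: add_edge(F, A). Edges now: 2
Op 3: add_edge(D, E). Edges now: 3
Op 4: add_edge(D, B). Edges now: 4
Op 5: add_edge(C, H). Edges now: 5
Op 6: add_edge(D, G). Edges now: 6
Compute levels (Kahn BFS):
  sources (in-degree 0): D, F
  process D: level=0
    D->B: in-degree(B)=0, level(B)=1, enqueue
    D->E: in-degree(E)=0, level(E)=1, enqueue
    D->G: in-degree(G)=0, level(G)=1, enqueue
  process F: level=0
    F->A: in-degree(A)=0, level(A)=1, enqueue
    F->C: in-degree(C)=0, level(C)=1, enqueue
  process B: level=1
  process E: level=1
  process G: level=1
  process A: level=1
  process C: level=1
    C->H: in-degree(H)=0, level(H)=2, enqueue
  process H: level=2
All levels: A:1, B:1, C:1, D:0, E:1, F:0, G:1, H:2
max level = 2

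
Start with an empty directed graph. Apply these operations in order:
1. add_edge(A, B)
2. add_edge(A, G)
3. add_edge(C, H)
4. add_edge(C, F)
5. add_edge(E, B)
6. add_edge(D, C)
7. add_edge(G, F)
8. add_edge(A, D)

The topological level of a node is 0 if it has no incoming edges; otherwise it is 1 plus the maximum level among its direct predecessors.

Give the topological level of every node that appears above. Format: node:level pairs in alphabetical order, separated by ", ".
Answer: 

Op 1: add_edge(A, B). Edges now: 1
Op 2: add_edge(A, G). Edges now: 2
Op 3: add_edge(C, H). Edges now: 3
Op 4: add_edge(C, F). Edges now: 4
Op 5: add_edge(E, B). Edges now: 5
Op 6: add_edge(D, C). Edges now: 6
Op 7: add_edge(G, F). Edges now: 7
Op 8: add_edge(A, D). Edges now: 8
Compute levels (Kahn BFS):
  sources (in-degree 0): A, E
  process A: level=0
    A->B: in-degree(B)=1, level(B)>=1
    A->D: in-degree(D)=0, level(D)=1, enqueue
    A->G: in-degree(G)=0, level(G)=1, enqueue
  process E: level=0
    E->B: in-degree(B)=0, level(B)=1, enqueue
  process D: level=1
    D->C: in-degree(C)=0, level(C)=2, enqueue
  process G: level=1
    G->F: in-degree(F)=1, level(F)>=2
  process B: level=1
  process C: level=2
    C->F: in-degree(F)=0, level(F)=3, enqueue
    C->H: in-degree(H)=0, level(H)=3, enqueue
  process F: level=3
  process H: level=3
All levels: A:0, B:1, C:2, D:1, E:0, F:3, G:1, H:3

Answer: A:0, B:1, C:2, D:1, E:0, F:3, G:1, H:3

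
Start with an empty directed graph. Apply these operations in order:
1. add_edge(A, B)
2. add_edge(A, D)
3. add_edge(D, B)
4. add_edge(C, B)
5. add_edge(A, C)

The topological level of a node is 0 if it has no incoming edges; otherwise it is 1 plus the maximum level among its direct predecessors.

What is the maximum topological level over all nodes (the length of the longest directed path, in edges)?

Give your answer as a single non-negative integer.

Op 1: add_edge(A, B). Edges now: 1
Op 2: add_edge(A, D). Edges now: 2
Op 3: add_edge(D, B). Edges now: 3
Op 4: add_edge(C, B). Edges now: 4
Op 5: add_edge(A, C). Edges now: 5
Compute levels (Kahn BFS):
  sources (in-degree 0): A
  process A: level=0
    A->B: in-degree(B)=2, level(B)>=1
    A->C: in-degree(C)=0, level(C)=1, enqueue
    A->D: in-degree(D)=0, level(D)=1, enqueue
  process C: level=1
    C->B: in-degree(B)=1, level(B)>=2
  process D: level=1
    D->B: in-degree(B)=0, level(B)=2, enqueue
  process B: level=2
All levels: A:0, B:2, C:1, D:1
max level = 2

Answer: 2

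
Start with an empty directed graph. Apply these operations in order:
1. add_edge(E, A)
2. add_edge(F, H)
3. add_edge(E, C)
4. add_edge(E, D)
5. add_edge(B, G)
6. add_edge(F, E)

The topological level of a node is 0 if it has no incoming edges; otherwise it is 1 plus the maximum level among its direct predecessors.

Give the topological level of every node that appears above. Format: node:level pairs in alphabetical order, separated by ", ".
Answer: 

Op 1: add_edge(E, A). Edges now: 1
Op 2: add_edge(F, H). Edges now: 2
Op 3: add_edge(E, C). Edges now: 3
Op 4: add_edge(E, D). Edges now: 4
Op 5: add_edge(B, G). Edges now: 5
Op 6: add_edge(F, E). Edges now: 6
Compute levels (Kahn BFS):
  sources (in-degree 0): B, F
  process B: level=0
    B->G: in-degree(G)=0, level(G)=1, enqueue
  process F: level=0
    F->E: in-degree(E)=0, level(E)=1, enqueue
    F->H: in-degree(H)=0, level(H)=1, enqueue
  process G: level=1
  process E: level=1
    E->A: in-degree(A)=0, level(A)=2, enqueue
    E->C: in-degree(C)=0, level(C)=2, enqueue
    E->D: in-degree(D)=0, level(D)=2, enqueue
  process H: level=1
  process A: level=2
  process C: level=2
  process D: level=2
All levels: A:2, B:0, C:2, D:2, E:1, F:0, G:1, H:1

Answer: A:2, B:0, C:2, D:2, E:1, F:0, G:1, H:1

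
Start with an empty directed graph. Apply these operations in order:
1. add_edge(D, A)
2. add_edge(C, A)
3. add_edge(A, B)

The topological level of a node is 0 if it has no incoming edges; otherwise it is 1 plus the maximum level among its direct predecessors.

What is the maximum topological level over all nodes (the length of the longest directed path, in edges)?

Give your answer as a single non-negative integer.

Op 1: add_edge(D, A). Edges now: 1
Op 2: add_edge(C, A). Edges now: 2
Op 3: add_edge(A, B). Edges now: 3
Compute levels (Kahn BFS):
  sources (in-degree 0): C, D
  process C: level=0
    C->A: in-degree(A)=1, level(A)>=1
  process D: level=0
    D->A: in-degree(A)=0, level(A)=1, enqueue
  process A: level=1
    A->B: in-degree(B)=0, level(B)=2, enqueue
  process B: level=2
All levels: A:1, B:2, C:0, D:0
max level = 2

Answer: 2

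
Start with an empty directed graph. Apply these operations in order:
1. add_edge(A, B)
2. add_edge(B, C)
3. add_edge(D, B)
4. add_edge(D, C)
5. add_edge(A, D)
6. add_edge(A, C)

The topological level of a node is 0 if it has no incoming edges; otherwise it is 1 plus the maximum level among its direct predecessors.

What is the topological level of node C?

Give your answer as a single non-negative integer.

Answer: 3

Derivation:
Op 1: add_edge(A, B). Edges now: 1
Op 2: add_edge(B, C). Edges now: 2
Op 3: add_edge(D, B). Edges now: 3
Op 4: add_edge(D, C). Edges now: 4
Op 5: add_edge(A, D). Edges now: 5
Op 6: add_edge(A, C). Edges now: 6
Compute levels (Kahn BFS):
  sources (in-degree 0): A
  process A: level=0
    A->B: in-degree(B)=1, level(B)>=1
    A->C: in-degree(C)=2, level(C)>=1
    A->D: in-degree(D)=0, level(D)=1, enqueue
  process D: level=1
    D->B: in-degree(B)=0, level(B)=2, enqueue
    D->C: in-degree(C)=1, level(C)>=2
  process B: level=2
    B->C: in-degree(C)=0, level(C)=3, enqueue
  process C: level=3
All levels: A:0, B:2, C:3, D:1
level(C) = 3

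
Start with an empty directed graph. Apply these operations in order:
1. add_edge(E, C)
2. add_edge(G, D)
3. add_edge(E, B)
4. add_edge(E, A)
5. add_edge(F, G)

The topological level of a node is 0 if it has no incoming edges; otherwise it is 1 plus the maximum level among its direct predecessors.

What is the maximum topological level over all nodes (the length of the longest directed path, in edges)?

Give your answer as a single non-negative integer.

Op 1: add_edge(E, C). Edges now: 1
Op 2: add_edge(G, D). Edges now: 2
Op 3: add_edge(E, B). Edges now: 3
Op 4: add_edge(E, A). Edges now: 4
Op 5: add_edge(F, G). Edges now: 5
Compute levels (Kahn BFS):
  sources (in-degree 0): E, F
  process E: level=0
    E->A: in-degree(A)=0, level(A)=1, enqueue
    E->B: in-degree(B)=0, level(B)=1, enqueue
    E->C: in-degree(C)=0, level(C)=1, enqueue
  process F: level=0
    F->G: in-degree(G)=0, level(G)=1, enqueue
  process A: level=1
  process B: level=1
  process C: level=1
  process G: level=1
    G->D: in-degree(D)=0, level(D)=2, enqueue
  process D: level=2
All levels: A:1, B:1, C:1, D:2, E:0, F:0, G:1
max level = 2

Answer: 2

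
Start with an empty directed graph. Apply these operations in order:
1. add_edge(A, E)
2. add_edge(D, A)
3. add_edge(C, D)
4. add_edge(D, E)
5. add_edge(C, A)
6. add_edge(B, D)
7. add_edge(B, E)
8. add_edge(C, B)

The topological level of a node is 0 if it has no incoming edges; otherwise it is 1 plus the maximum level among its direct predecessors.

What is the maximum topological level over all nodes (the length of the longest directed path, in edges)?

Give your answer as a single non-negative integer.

Answer: 4

Derivation:
Op 1: add_edge(A, E). Edges now: 1
Op 2: add_edge(D, A). Edges now: 2
Op 3: add_edge(C, D). Edges now: 3
Op 4: add_edge(D, E). Edges now: 4
Op 5: add_edge(C, A). Edges now: 5
Op 6: add_edge(B, D). Edges now: 6
Op 7: add_edge(B, E). Edges now: 7
Op 8: add_edge(C, B). Edges now: 8
Compute levels (Kahn BFS):
  sources (in-degree 0): C
  process C: level=0
    C->A: in-degree(A)=1, level(A)>=1
    C->B: in-degree(B)=0, level(B)=1, enqueue
    C->D: in-degree(D)=1, level(D)>=1
  process B: level=1
    B->D: in-degree(D)=0, level(D)=2, enqueue
    B->E: in-degree(E)=2, level(E)>=2
  process D: level=2
    D->A: in-degree(A)=0, level(A)=3, enqueue
    D->E: in-degree(E)=1, level(E)>=3
  process A: level=3
    A->E: in-degree(E)=0, level(E)=4, enqueue
  process E: level=4
All levels: A:3, B:1, C:0, D:2, E:4
max level = 4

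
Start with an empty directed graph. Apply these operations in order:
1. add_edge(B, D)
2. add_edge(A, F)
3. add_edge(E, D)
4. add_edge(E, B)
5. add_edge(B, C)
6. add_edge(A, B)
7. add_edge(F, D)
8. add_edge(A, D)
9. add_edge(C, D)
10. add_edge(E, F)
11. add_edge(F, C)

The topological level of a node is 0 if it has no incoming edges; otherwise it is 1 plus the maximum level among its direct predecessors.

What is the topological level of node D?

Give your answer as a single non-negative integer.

Op 1: add_edge(B, D). Edges now: 1
Op 2: add_edge(A, F). Edges now: 2
Op 3: add_edge(E, D). Edges now: 3
Op 4: add_edge(E, B). Edges now: 4
Op 5: add_edge(B, C). Edges now: 5
Op 6: add_edge(A, B). Edges now: 6
Op 7: add_edge(F, D). Edges now: 7
Op 8: add_edge(A, D). Edges now: 8
Op 9: add_edge(C, D). Edges now: 9
Op 10: add_edge(E, F). Edges now: 10
Op 11: add_edge(F, C). Edges now: 11
Compute levels (Kahn BFS):
  sources (in-degree 0): A, E
  process A: level=0
    A->B: in-degree(B)=1, level(B)>=1
    A->D: in-degree(D)=4, level(D)>=1
    A->F: in-degree(F)=1, level(F)>=1
  process E: level=0
    E->B: in-degree(B)=0, level(B)=1, enqueue
    E->D: in-degree(D)=3, level(D)>=1
    E->F: in-degree(F)=0, level(F)=1, enqueue
  process B: level=1
    B->C: in-degree(C)=1, level(C)>=2
    B->D: in-degree(D)=2, level(D)>=2
  process F: level=1
    F->C: in-degree(C)=0, level(C)=2, enqueue
    F->D: in-degree(D)=1, level(D)>=2
  process C: level=2
    C->D: in-degree(D)=0, level(D)=3, enqueue
  process D: level=3
All levels: A:0, B:1, C:2, D:3, E:0, F:1
level(D) = 3

Answer: 3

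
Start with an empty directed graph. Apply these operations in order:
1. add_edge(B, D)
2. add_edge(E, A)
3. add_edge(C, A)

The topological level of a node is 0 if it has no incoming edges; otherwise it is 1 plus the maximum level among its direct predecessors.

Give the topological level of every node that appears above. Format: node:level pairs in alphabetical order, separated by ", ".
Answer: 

Answer: A:1, B:0, C:0, D:1, E:0

Derivation:
Op 1: add_edge(B, D). Edges now: 1
Op 2: add_edge(E, A). Edges now: 2
Op 3: add_edge(C, A). Edges now: 3
Compute levels (Kahn BFS):
  sources (in-degree 0): B, C, E
  process B: level=0
    B->D: in-degree(D)=0, level(D)=1, enqueue
  process C: level=0
    C->A: in-degree(A)=1, level(A)>=1
  process E: level=0
    E->A: in-degree(A)=0, level(A)=1, enqueue
  process D: level=1
  process A: level=1
All levels: A:1, B:0, C:0, D:1, E:0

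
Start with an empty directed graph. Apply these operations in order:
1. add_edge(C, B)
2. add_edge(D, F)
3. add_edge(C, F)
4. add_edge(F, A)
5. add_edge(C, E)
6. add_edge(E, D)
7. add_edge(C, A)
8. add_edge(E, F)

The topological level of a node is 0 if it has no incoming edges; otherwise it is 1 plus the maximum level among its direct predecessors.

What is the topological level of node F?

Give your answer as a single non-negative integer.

Op 1: add_edge(C, B). Edges now: 1
Op 2: add_edge(D, F). Edges now: 2
Op 3: add_edge(C, F). Edges now: 3
Op 4: add_edge(F, A). Edges now: 4
Op 5: add_edge(C, E). Edges now: 5
Op 6: add_edge(E, D). Edges now: 6
Op 7: add_edge(C, A). Edges now: 7
Op 8: add_edge(E, F). Edges now: 8
Compute levels (Kahn BFS):
  sources (in-degree 0): C
  process C: level=0
    C->A: in-degree(A)=1, level(A)>=1
    C->B: in-degree(B)=0, level(B)=1, enqueue
    C->E: in-degree(E)=0, level(E)=1, enqueue
    C->F: in-degree(F)=2, level(F)>=1
  process B: level=1
  process E: level=1
    E->D: in-degree(D)=0, level(D)=2, enqueue
    E->F: in-degree(F)=1, level(F)>=2
  process D: level=2
    D->F: in-degree(F)=0, level(F)=3, enqueue
  process F: level=3
    F->A: in-degree(A)=0, level(A)=4, enqueue
  process A: level=4
All levels: A:4, B:1, C:0, D:2, E:1, F:3
level(F) = 3

Answer: 3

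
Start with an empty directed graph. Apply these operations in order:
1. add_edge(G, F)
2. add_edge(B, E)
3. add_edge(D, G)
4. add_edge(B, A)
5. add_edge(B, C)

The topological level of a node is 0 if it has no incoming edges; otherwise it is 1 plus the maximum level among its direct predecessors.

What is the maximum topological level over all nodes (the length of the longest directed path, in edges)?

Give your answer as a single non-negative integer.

Op 1: add_edge(G, F). Edges now: 1
Op 2: add_edge(B, E). Edges now: 2
Op 3: add_edge(D, G). Edges now: 3
Op 4: add_edge(B, A). Edges now: 4
Op 5: add_edge(B, C). Edges now: 5
Compute levels (Kahn BFS):
  sources (in-degree 0): B, D
  process B: level=0
    B->A: in-degree(A)=0, level(A)=1, enqueue
    B->C: in-degree(C)=0, level(C)=1, enqueue
    B->E: in-degree(E)=0, level(E)=1, enqueue
  process D: level=0
    D->G: in-degree(G)=0, level(G)=1, enqueue
  process A: level=1
  process C: level=1
  process E: level=1
  process G: level=1
    G->F: in-degree(F)=0, level(F)=2, enqueue
  process F: level=2
All levels: A:1, B:0, C:1, D:0, E:1, F:2, G:1
max level = 2

Answer: 2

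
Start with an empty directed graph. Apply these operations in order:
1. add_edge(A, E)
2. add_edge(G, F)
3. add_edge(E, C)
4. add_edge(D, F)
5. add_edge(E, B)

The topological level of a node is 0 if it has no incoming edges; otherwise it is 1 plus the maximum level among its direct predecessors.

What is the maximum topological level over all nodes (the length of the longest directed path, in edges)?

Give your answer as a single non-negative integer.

Answer: 2

Derivation:
Op 1: add_edge(A, E). Edges now: 1
Op 2: add_edge(G, F). Edges now: 2
Op 3: add_edge(E, C). Edges now: 3
Op 4: add_edge(D, F). Edges now: 4
Op 5: add_edge(E, B). Edges now: 5
Compute levels (Kahn BFS):
  sources (in-degree 0): A, D, G
  process A: level=0
    A->E: in-degree(E)=0, level(E)=1, enqueue
  process D: level=0
    D->F: in-degree(F)=1, level(F)>=1
  process G: level=0
    G->F: in-degree(F)=0, level(F)=1, enqueue
  process E: level=1
    E->B: in-degree(B)=0, level(B)=2, enqueue
    E->C: in-degree(C)=0, level(C)=2, enqueue
  process F: level=1
  process B: level=2
  process C: level=2
All levels: A:0, B:2, C:2, D:0, E:1, F:1, G:0
max level = 2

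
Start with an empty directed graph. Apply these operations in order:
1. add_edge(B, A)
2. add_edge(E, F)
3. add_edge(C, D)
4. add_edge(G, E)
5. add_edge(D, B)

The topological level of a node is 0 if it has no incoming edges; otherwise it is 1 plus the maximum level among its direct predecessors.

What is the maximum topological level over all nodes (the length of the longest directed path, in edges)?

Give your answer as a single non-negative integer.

Op 1: add_edge(B, A). Edges now: 1
Op 2: add_edge(E, F). Edges now: 2
Op 3: add_edge(C, D). Edges now: 3
Op 4: add_edge(G, E). Edges now: 4
Op 5: add_edge(D, B). Edges now: 5
Compute levels (Kahn BFS):
  sources (in-degree 0): C, G
  process C: level=0
    C->D: in-degree(D)=0, level(D)=1, enqueue
  process G: level=0
    G->E: in-degree(E)=0, level(E)=1, enqueue
  process D: level=1
    D->B: in-degree(B)=0, level(B)=2, enqueue
  process E: level=1
    E->F: in-degree(F)=0, level(F)=2, enqueue
  process B: level=2
    B->A: in-degree(A)=0, level(A)=3, enqueue
  process F: level=2
  process A: level=3
All levels: A:3, B:2, C:0, D:1, E:1, F:2, G:0
max level = 3

Answer: 3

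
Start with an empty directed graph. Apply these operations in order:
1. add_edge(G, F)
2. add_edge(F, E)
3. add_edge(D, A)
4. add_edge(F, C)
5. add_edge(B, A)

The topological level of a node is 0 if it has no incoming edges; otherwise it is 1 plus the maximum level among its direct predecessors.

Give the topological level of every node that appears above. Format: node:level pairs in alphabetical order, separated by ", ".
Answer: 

Op 1: add_edge(G, F). Edges now: 1
Op 2: add_edge(F, E). Edges now: 2
Op 3: add_edge(D, A). Edges now: 3
Op 4: add_edge(F, C). Edges now: 4
Op 5: add_edge(B, A). Edges now: 5
Compute levels (Kahn BFS):
  sources (in-degree 0): B, D, G
  process B: level=0
    B->A: in-degree(A)=1, level(A)>=1
  process D: level=0
    D->A: in-degree(A)=0, level(A)=1, enqueue
  process G: level=0
    G->F: in-degree(F)=0, level(F)=1, enqueue
  process A: level=1
  process F: level=1
    F->C: in-degree(C)=0, level(C)=2, enqueue
    F->E: in-degree(E)=0, level(E)=2, enqueue
  process C: level=2
  process E: level=2
All levels: A:1, B:0, C:2, D:0, E:2, F:1, G:0

Answer: A:1, B:0, C:2, D:0, E:2, F:1, G:0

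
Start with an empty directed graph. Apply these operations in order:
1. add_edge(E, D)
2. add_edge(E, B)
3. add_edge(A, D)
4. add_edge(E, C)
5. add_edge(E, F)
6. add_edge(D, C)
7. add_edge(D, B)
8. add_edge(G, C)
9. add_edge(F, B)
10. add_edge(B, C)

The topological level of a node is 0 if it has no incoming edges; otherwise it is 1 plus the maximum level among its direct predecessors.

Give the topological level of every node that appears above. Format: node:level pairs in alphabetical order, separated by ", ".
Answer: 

Answer: A:0, B:2, C:3, D:1, E:0, F:1, G:0

Derivation:
Op 1: add_edge(E, D). Edges now: 1
Op 2: add_edge(E, B). Edges now: 2
Op 3: add_edge(A, D). Edges now: 3
Op 4: add_edge(E, C). Edges now: 4
Op 5: add_edge(E, F). Edges now: 5
Op 6: add_edge(D, C). Edges now: 6
Op 7: add_edge(D, B). Edges now: 7
Op 8: add_edge(G, C). Edges now: 8
Op 9: add_edge(F, B). Edges now: 9
Op 10: add_edge(B, C). Edges now: 10
Compute levels (Kahn BFS):
  sources (in-degree 0): A, E, G
  process A: level=0
    A->D: in-degree(D)=1, level(D)>=1
  process E: level=0
    E->B: in-degree(B)=2, level(B)>=1
    E->C: in-degree(C)=3, level(C)>=1
    E->D: in-degree(D)=0, level(D)=1, enqueue
    E->F: in-degree(F)=0, level(F)=1, enqueue
  process G: level=0
    G->C: in-degree(C)=2, level(C)>=1
  process D: level=1
    D->B: in-degree(B)=1, level(B)>=2
    D->C: in-degree(C)=1, level(C)>=2
  process F: level=1
    F->B: in-degree(B)=0, level(B)=2, enqueue
  process B: level=2
    B->C: in-degree(C)=0, level(C)=3, enqueue
  process C: level=3
All levels: A:0, B:2, C:3, D:1, E:0, F:1, G:0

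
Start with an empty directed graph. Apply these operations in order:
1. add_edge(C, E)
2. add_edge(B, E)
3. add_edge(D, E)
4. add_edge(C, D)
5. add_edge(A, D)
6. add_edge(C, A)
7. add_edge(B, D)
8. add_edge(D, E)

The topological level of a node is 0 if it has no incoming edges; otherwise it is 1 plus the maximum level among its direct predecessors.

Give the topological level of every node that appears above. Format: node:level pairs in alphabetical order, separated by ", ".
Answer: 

Op 1: add_edge(C, E). Edges now: 1
Op 2: add_edge(B, E). Edges now: 2
Op 3: add_edge(D, E). Edges now: 3
Op 4: add_edge(C, D). Edges now: 4
Op 5: add_edge(A, D). Edges now: 5
Op 6: add_edge(C, A). Edges now: 6
Op 7: add_edge(B, D). Edges now: 7
Op 8: add_edge(D, E) (duplicate, no change). Edges now: 7
Compute levels (Kahn BFS):
  sources (in-degree 0): B, C
  process B: level=0
    B->D: in-degree(D)=2, level(D)>=1
    B->E: in-degree(E)=2, level(E)>=1
  process C: level=0
    C->A: in-degree(A)=0, level(A)=1, enqueue
    C->D: in-degree(D)=1, level(D)>=1
    C->E: in-degree(E)=1, level(E)>=1
  process A: level=1
    A->D: in-degree(D)=0, level(D)=2, enqueue
  process D: level=2
    D->E: in-degree(E)=0, level(E)=3, enqueue
  process E: level=3
All levels: A:1, B:0, C:0, D:2, E:3

Answer: A:1, B:0, C:0, D:2, E:3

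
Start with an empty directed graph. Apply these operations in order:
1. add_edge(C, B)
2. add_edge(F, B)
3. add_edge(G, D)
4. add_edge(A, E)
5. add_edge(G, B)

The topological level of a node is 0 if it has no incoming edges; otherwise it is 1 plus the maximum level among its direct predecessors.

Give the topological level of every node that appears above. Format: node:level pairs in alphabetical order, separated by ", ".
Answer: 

Answer: A:0, B:1, C:0, D:1, E:1, F:0, G:0

Derivation:
Op 1: add_edge(C, B). Edges now: 1
Op 2: add_edge(F, B). Edges now: 2
Op 3: add_edge(G, D). Edges now: 3
Op 4: add_edge(A, E). Edges now: 4
Op 5: add_edge(G, B). Edges now: 5
Compute levels (Kahn BFS):
  sources (in-degree 0): A, C, F, G
  process A: level=0
    A->E: in-degree(E)=0, level(E)=1, enqueue
  process C: level=0
    C->B: in-degree(B)=2, level(B)>=1
  process F: level=0
    F->B: in-degree(B)=1, level(B)>=1
  process G: level=0
    G->B: in-degree(B)=0, level(B)=1, enqueue
    G->D: in-degree(D)=0, level(D)=1, enqueue
  process E: level=1
  process B: level=1
  process D: level=1
All levels: A:0, B:1, C:0, D:1, E:1, F:0, G:0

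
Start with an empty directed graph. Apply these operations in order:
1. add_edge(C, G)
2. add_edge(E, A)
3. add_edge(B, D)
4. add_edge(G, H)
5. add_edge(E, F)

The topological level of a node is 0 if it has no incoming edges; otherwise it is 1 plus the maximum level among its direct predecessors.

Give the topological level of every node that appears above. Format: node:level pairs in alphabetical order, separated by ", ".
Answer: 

Op 1: add_edge(C, G). Edges now: 1
Op 2: add_edge(E, A). Edges now: 2
Op 3: add_edge(B, D). Edges now: 3
Op 4: add_edge(G, H). Edges now: 4
Op 5: add_edge(E, F). Edges now: 5
Compute levels (Kahn BFS):
  sources (in-degree 0): B, C, E
  process B: level=0
    B->D: in-degree(D)=0, level(D)=1, enqueue
  process C: level=0
    C->G: in-degree(G)=0, level(G)=1, enqueue
  process E: level=0
    E->A: in-degree(A)=0, level(A)=1, enqueue
    E->F: in-degree(F)=0, level(F)=1, enqueue
  process D: level=1
  process G: level=1
    G->H: in-degree(H)=0, level(H)=2, enqueue
  process A: level=1
  process F: level=1
  process H: level=2
All levels: A:1, B:0, C:0, D:1, E:0, F:1, G:1, H:2

Answer: A:1, B:0, C:0, D:1, E:0, F:1, G:1, H:2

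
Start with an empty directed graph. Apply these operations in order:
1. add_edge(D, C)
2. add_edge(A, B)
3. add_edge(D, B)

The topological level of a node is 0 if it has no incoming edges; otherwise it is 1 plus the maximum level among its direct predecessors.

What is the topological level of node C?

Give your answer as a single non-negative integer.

Answer: 1

Derivation:
Op 1: add_edge(D, C). Edges now: 1
Op 2: add_edge(A, B). Edges now: 2
Op 3: add_edge(D, B). Edges now: 3
Compute levels (Kahn BFS):
  sources (in-degree 0): A, D
  process A: level=0
    A->B: in-degree(B)=1, level(B)>=1
  process D: level=0
    D->B: in-degree(B)=0, level(B)=1, enqueue
    D->C: in-degree(C)=0, level(C)=1, enqueue
  process B: level=1
  process C: level=1
All levels: A:0, B:1, C:1, D:0
level(C) = 1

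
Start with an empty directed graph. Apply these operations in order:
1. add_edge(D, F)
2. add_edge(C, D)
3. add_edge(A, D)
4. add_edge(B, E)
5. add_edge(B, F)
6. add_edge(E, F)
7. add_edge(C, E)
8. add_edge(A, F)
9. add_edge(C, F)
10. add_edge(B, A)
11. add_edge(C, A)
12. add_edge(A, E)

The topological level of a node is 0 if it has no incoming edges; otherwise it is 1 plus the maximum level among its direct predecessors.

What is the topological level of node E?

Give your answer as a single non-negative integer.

Answer: 2

Derivation:
Op 1: add_edge(D, F). Edges now: 1
Op 2: add_edge(C, D). Edges now: 2
Op 3: add_edge(A, D). Edges now: 3
Op 4: add_edge(B, E). Edges now: 4
Op 5: add_edge(B, F). Edges now: 5
Op 6: add_edge(E, F). Edges now: 6
Op 7: add_edge(C, E). Edges now: 7
Op 8: add_edge(A, F). Edges now: 8
Op 9: add_edge(C, F). Edges now: 9
Op 10: add_edge(B, A). Edges now: 10
Op 11: add_edge(C, A). Edges now: 11
Op 12: add_edge(A, E). Edges now: 12
Compute levels (Kahn BFS):
  sources (in-degree 0): B, C
  process B: level=0
    B->A: in-degree(A)=1, level(A)>=1
    B->E: in-degree(E)=2, level(E)>=1
    B->F: in-degree(F)=4, level(F)>=1
  process C: level=0
    C->A: in-degree(A)=0, level(A)=1, enqueue
    C->D: in-degree(D)=1, level(D)>=1
    C->E: in-degree(E)=1, level(E)>=1
    C->F: in-degree(F)=3, level(F)>=1
  process A: level=1
    A->D: in-degree(D)=0, level(D)=2, enqueue
    A->E: in-degree(E)=0, level(E)=2, enqueue
    A->F: in-degree(F)=2, level(F)>=2
  process D: level=2
    D->F: in-degree(F)=1, level(F)>=3
  process E: level=2
    E->F: in-degree(F)=0, level(F)=3, enqueue
  process F: level=3
All levels: A:1, B:0, C:0, D:2, E:2, F:3
level(E) = 2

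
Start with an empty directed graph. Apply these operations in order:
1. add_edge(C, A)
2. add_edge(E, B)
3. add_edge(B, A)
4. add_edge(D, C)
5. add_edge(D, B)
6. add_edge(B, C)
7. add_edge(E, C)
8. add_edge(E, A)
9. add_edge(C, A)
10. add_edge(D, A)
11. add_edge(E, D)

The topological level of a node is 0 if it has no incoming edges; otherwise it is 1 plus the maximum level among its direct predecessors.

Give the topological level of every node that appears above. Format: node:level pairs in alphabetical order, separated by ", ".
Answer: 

Op 1: add_edge(C, A). Edges now: 1
Op 2: add_edge(E, B). Edges now: 2
Op 3: add_edge(B, A). Edges now: 3
Op 4: add_edge(D, C). Edges now: 4
Op 5: add_edge(D, B). Edges now: 5
Op 6: add_edge(B, C). Edges now: 6
Op 7: add_edge(E, C). Edges now: 7
Op 8: add_edge(E, A). Edges now: 8
Op 9: add_edge(C, A) (duplicate, no change). Edges now: 8
Op 10: add_edge(D, A). Edges now: 9
Op 11: add_edge(E, D). Edges now: 10
Compute levels (Kahn BFS):
  sources (in-degree 0): E
  process E: level=0
    E->A: in-degree(A)=3, level(A)>=1
    E->B: in-degree(B)=1, level(B)>=1
    E->C: in-degree(C)=2, level(C)>=1
    E->D: in-degree(D)=0, level(D)=1, enqueue
  process D: level=1
    D->A: in-degree(A)=2, level(A)>=2
    D->B: in-degree(B)=0, level(B)=2, enqueue
    D->C: in-degree(C)=1, level(C)>=2
  process B: level=2
    B->A: in-degree(A)=1, level(A)>=3
    B->C: in-degree(C)=0, level(C)=3, enqueue
  process C: level=3
    C->A: in-degree(A)=0, level(A)=4, enqueue
  process A: level=4
All levels: A:4, B:2, C:3, D:1, E:0

Answer: A:4, B:2, C:3, D:1, E:0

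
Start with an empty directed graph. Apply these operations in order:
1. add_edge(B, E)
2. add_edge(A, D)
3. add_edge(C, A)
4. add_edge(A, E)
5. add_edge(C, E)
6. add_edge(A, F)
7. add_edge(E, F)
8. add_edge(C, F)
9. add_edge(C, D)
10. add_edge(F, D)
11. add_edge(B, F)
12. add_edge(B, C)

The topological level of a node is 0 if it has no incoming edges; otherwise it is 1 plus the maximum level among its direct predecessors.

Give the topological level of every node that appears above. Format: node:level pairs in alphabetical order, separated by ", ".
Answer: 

Answer: A:2, B:0, C:1, D:5, E:3, F:4

Derivation:
Op 1: add_edge(B, E). Edges now: 1
Op 2: add_edge(A, D). Edges now: 2
Op 3: add_edge(C, A). Edges now: 3
Op 4: add_edge(A, E). Edges now: 4
Op 5: add_edge(C, E). Edges now: 5
Op 6: add_edge(A, F). Edges now: 6
Op 7: add_edge(E, F). Edges now: 7
Op 8: add_edge(C, F). Edges now: 8
Op 9: add_edge(C, D). Edges now: 9
Op 10: add_edge(F, D). Edges now: 10
Op 11: add_edge(B, F). Edges now: 11
Op 12: add_edge(B, C). Edges now: 12
Compute levels (Kahn BFS):
  sources (in-degree 0): B
  process B: level=0
    B->C: in-degree(C)=0, level(C)=1, enqueue
    B->E: in-degree(E)=2, level(E)>=1
    B->F: in-degree(F)=3, level(F)>=1
  process C: level=1
    C->A: in-degree(A)=0, level(A)=2, enqueue
    C->D: in-degree(D)=2, level(D)>=2
    C->E: in-degree(E)=1, level(E)>=2
    C->F: in-degree(F)=2, level(F)>=2
  process A: level=2
    A->D: in-degree(D)=1, level(D)>=3
    A->E: in-degree(E)=0, level(E)=3, enqueue
    A->F: in-degree(F)=1, level(F)>=3
  process E: level=3
    E->F: in-degree(F)=0, level(F)=4, enqueue
  process F: level=4
    F->D: in-degree(D)=0, level(D)=5, enqueue
  process D: level=5
All levels: A:2, B:0, C:1, D:5, E:3, F:4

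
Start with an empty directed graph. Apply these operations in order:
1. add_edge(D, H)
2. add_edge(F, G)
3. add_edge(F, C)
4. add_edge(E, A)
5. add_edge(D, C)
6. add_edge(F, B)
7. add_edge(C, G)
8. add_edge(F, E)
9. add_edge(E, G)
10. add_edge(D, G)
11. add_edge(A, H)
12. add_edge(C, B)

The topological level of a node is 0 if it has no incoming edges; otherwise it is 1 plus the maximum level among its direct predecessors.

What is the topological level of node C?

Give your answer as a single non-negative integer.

Answer: 1

Derivation:
Op 1: add_edge(D, H). Edges now: 1
Op 2: add_edge(F, G). Edges now: 2
Op 3: add_edge(F, C). Edges now: 3
Op 4: add_edge(E, A). Edges now: 4
Op 5: add_edge(D, C). Edges now: 5
Op 6: add_edge(F, B). Edges now: 6
Op 7: add_edge(C, G). Edges now: 7
Op 8: add_edge(F, E). Edges now: 8
Op 9: add_edge(E, G). Edges now: 9
Op 10: add_edge(D, G). Edges now: 10
Op 11: add_edge(A, H). Edges now: 11
Op 12: add_edge(C, B). Edges now: 12
Compute levels (Kahn BFS):
  sources (in-degree 0): D, F
  process D: level=0
    D->C: in-degree(C)=1, level(C)>=1
    D->G: in-degree(G)=3, level(G)>=1
    D->H: in-degree(H)=1, level(H)>=1
  process F: level=0
    F->B: in-degree(B)=1, level(B)>=1
    F->C: in-degree(C)=0, level(C)=1, enqueue
    F->E: in-degree(E)=0, level(E)=1, enqueue
    F->G: in-degree(G)=2, level(G)>=1
  process C: level=1
    C->B: in-degree(B)=0, level(B)=2, enqueue
    C->G: in-degree(G)=1, level(G)>=2
  process E: level=1
    E->A: in-degree(A)=0, level(A)=2, enqueue
    E->G: in-degree(G)=0, level(G)=2, enqueue
  process B: level=2
  process A: level=2
    A->H: in-degree(H)=0, level(H)=3, enqueue
  process G: level=2
  process H: level=3
All levels: A:2, B:2, C:1, D:0, E:1, F:0, G:2, H:3
level(C) = 1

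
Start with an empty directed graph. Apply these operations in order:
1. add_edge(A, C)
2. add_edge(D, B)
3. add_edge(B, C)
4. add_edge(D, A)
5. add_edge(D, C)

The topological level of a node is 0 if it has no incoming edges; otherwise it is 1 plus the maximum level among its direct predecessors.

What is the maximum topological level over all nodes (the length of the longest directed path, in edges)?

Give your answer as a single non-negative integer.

Op 1: add_edge(A, C). Edges now: 1
Op 2: add_edge(D, B). Edges now: 2
Op 3: add_edge(B, C). Edges now: 3
Op 4: add_edge(D, A). Edges now: 4
Op 5: add_edge(D, C). Edges now: 5
Compute levels (Kahn BFS):
  sources (in-degree 0): D
  process D: level=0
    D->A: in-degree(A)=0, level(A)=1, enqueue
    D->B: in-degree(B)=0, level(B)=1, enqueue
    D->C: in-degree(C)=2, level(C)>=1
  process A: level=1
    A->C: in-degree(C)=1, level(C)>=2
  process B: level=1
    B->C: in-degree(C)=0, level(C)=2, enqueue
  process C: level=2
All levels: A:1, B:1, C:2, D:0
max level = 2

Answer: 2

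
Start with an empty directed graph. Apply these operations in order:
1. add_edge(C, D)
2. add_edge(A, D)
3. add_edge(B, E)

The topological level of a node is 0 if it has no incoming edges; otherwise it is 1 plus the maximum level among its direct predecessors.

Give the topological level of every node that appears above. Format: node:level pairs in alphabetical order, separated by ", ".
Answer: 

Op 1: add_edge(C, D). Edges now: 1
Op 2: add_edge(A, D). Edges now: 2
Op 3: add_edge(B, E). Edges now: 3
Compute levels (Kahn BFS):
  sources (in-degree 0): A, B, C
  process A: level=0
    A->D: in-degree(D)=1, level(D)>=1
  process B: level=0
    B->E: in-degree(E)=0, level(E)=1, enqueue
  process C: level=0
    C->D: in-degree(D)=0, level(D)=1, enqueue
  process E: level=1
  process D: level=1
All levels: A:0, B:0, C:0, D:1, E:1

Answer: A:0, B:0, C:0, D:1, E:1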